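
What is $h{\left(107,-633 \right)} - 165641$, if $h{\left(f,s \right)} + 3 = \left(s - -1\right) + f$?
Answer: $-166169$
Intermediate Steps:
$h{\left(f,s \right)} = -2 + f + s$ ($h{\left(f,s \right)} = -3 + \left(\left(s - -1\right) + f\right) = -3 + \left(\left(s + 1\right) + f\right) = -3 + \left(\left(1 + s\right) + f\right) = -3 + \left(1 + f + s\right) = -2 + f + s$)
$h{\left(107,-633 \right)} - 165641 = \left(-2 + 107 - 633\right) - 165641 = -528 - 165641 = -166169$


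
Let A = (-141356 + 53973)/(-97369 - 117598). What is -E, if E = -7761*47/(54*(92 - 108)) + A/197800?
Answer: -646252721015963/1530737013600 ≈ -422.18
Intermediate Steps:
A = 87383/214967 (A = -87383/(-214967) = -87383*(-1/214967) = 87383/214967 ≈ 0.40650)
E = 646252721015963/1530737013600 (E = -7761*47/(54*(92 - 108)) + (87383/214967)/197800 = -7761/(-216*(-1/188)*(-16)) + (87383/214967)*(1/197800) = -7761/((54/47)*(-16)) + 87383/42520472600 = -7761/(-864/47) + 87383/42520472600 = -7761*(-47/864) + 87383/42520472600 = 121589/288 + 87383/42520472600 = 646252721015963/1530737013600 ≈ 422.18)
-E = -1*646252721015963/1530737013600 = -646252721015963/1530737013600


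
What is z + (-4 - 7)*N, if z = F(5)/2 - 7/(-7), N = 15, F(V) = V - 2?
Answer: -325/2 ≈ -162.50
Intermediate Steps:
F(V) = -2 + V
z = 5/2 (z = (-2 + 5)/2 - 7/(-7) = 3*(½) - 7*(-⅐) = 3/2 + 1 = 5/2 ≈ 2.5000)
z + (-4 - 7)*N = 5/2 + (-4 - 7)*15 = 5/2 - 11*15 = 5/2 - 165 = -325/2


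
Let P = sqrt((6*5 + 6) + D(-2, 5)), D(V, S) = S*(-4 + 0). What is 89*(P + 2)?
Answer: 534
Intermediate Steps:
D(V, S) = -4*S (D(V, S) = S*(-4) = -4*S)
P = 4 (P = sqrt((6*5 + 6) - 4*5) = sqrt((30 + 6) - 20) = sqrt(36 - 20) = sqrt(16) = 4)
89*(P + 2) = 89*(4 + 2) = 89*6 = 534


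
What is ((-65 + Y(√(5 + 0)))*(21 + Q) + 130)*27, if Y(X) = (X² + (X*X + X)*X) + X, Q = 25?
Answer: -64800 + 7452*√5 ≈ -48137.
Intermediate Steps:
Y(X) = X + X² + X*(X + X²) (Y(X) = (X² + (X² + X)*X) + X = (X² + (X + X²)*X) + X = (X² + X*(X + X²)) + X = X + X² + X*(X + X²))
((-65 + Y(√(5 + 0)))*(21 + Q) + 130)*27 = ((-65 + √(5 + 0)*(1 + (√(5 + 0))² + 2*√(5 + 0)))*(21 + 25) + 130)*27 = ((-65 + √5*(1 + (√5)² + 2*√5))*46 + 130)*27 = ((-65 + √5*(1 + 5 + 2*√5))*46 + 130)*27 = ((-65 + √5*(6 + 2*√5))*46 + 130)*27 = ((-2990 + 46*√5*(6 + 2*√5)) + 130)*27 = (-2860 + 46*√5*(6 + 2*√5))*27 = -77220 + 1242*√5*(6 + 2*√5)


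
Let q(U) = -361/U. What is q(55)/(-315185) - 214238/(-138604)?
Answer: 1856951628847/1201362297850 ≈ 1.5457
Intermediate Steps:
q(55)/(-315185) - 214238/(-138604) = -361/55/(-315185) - 214238/(-138604) = -361*1/55*(-1/315185) - 214238*(-1/138604) = -361/55*(-1/315185) + 107119/69302 = 361/17335175 + 107119/69302 = 1856951628847/1201362297850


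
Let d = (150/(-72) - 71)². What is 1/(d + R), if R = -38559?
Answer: -144/4783367 ≈ -3.0104e-5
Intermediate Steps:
d = 769129/144 (d = (150*(-1/72) - 71)² = (-25/12 - 71)² = (-877/12)² = 769129/144 ≈ 5341.2)
1/(d + R) = 1/(769129/144 - 38559) = 1/(-4783367/144) = -144/4783367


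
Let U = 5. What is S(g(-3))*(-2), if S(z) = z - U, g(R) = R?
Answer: 16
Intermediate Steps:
S(z) = -5 + z (S(z) = z - 1*5 = z - 5 = -5 + z)
S(g(-3))*(-2) = (-5 - 3)*(-2) = -8*(-2) = 16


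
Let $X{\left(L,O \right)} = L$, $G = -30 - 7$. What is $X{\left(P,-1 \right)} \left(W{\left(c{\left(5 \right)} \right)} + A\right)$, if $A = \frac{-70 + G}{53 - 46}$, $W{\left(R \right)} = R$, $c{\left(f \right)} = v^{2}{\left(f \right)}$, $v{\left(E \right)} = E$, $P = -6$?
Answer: $- \frac{408}{7} \approx -58.286$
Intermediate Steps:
$c{\left(f \right)} = f^{2}$
$G = -37$ ($G = -30 - 7 = -37$)
$A = - \frac{107}{7}$ ($A = \frac{-70 - 37}{53 - 46} = - \frac{107}{7} \approx -15.286$)
$X{\left(P,-1 \right)} \left(W{\left(c{\left(5 \right)} \right)} + A\right) = - 6 \left(5^{2} - \frac{107}{7}\right) = - 6 \left(25 - \frac{107}{7}\right) = \left(-6\right) \frac{68}{7} = - \frac{408}{7}$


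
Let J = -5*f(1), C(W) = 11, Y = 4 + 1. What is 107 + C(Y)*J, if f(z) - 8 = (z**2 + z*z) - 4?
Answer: -223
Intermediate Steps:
Y = 5
f(z) = 4 + 2*z**2 (f(z) = 8 + ((z**2 + z*z) - 4) = 8 + ((z**2 + z**2) - 4) = 8 + (2*z**2 - 4) = 8 + (-4 + 2*z**2) = 4 + 2*z**2)
J = -30 (J = -5*(4 + 2*1**2) = -5*(4 + 2*1) = -5*(4 + 2) = -5*6 = -30)
107 + C(Y)*J = 107 + 11*(-30) = 107 - 330 = -223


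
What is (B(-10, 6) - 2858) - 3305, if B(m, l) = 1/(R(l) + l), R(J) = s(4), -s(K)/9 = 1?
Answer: -18490/3 ≈ -6163.3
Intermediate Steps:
s(K) = -9 (s(K) = -9*1 = -9)
R(J) = -9
B(m, l) = 1/(-9 + l)
(B(-10, 6) - 2858) - 3305 = (1/(-9 + 6) - 2858) - 3305 = (1/(-3) - 2858) - 3305 = (-⅓ - 2858) - 3305 = -8575/3 - 3305 = -18490/3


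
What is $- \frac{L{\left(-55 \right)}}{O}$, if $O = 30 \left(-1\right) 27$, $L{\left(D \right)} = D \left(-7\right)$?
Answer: $\frac{77}{162} \approx 0.47531$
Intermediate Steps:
$L{\left(D \right)} = - 7 D$
$O = -810$ ($O = \left(-30\right) 27 = -810$)
$- \frac{L{\left(-55 \right)}}{O} = - \frac{\left(-7\right) \left(-55\right)}{-810} = - \frac{385 \left(-1\right)}{810} = \left(-1\right) \left(- \frac{77}{162}\right) = \frac{77}{162}$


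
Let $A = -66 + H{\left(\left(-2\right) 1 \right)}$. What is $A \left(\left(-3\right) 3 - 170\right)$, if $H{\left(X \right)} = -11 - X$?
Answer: $13425$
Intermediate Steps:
$A = -75$ ($A = -66 - \left(11 - 2\right) = -66 - 9 = -75$)
$A \left(\left(-3\right) 3 - 170\right) = - 75 \left(\left(-3\right) 3 - 170\right) = - 75 \left(-9 - 170\right) = \left(-75\right) \left(-179\right) = 13425$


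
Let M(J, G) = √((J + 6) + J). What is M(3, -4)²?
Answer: 12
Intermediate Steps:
M(J, G) = √(6 + 2*J) (M(J, G) = √((6 + J) + J) = √(6 + 2*J))
M(3, -4)² = (√(6 + 2*3))² = (√(6 + 6))² = (√12)² = (2*√3)² = 12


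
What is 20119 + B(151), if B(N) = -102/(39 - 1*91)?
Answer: 523145/26 ≈ 20121.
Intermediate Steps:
B(N) = 51/26 (B(N) = -102/(39 - 91) = -102/(-52) = -102*(-1/52) = 51/26)
20119 + B(151) = 20119 + 51/26 = 523145/26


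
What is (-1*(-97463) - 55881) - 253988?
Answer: -212406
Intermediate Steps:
(-1*(-97463) - 55881) - 253988 = (97463 - 55881) - 253988 = 41582 - 253988 = -212406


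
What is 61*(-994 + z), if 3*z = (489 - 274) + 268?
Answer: -50813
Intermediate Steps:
z = 161 (z = ((489 - 274) + 268)/3 = (215 + 268)/3 = (⅓)*483 = 161)
61*(-994 + z) = 61*(-994 + 161) = 61*(-833) = -50813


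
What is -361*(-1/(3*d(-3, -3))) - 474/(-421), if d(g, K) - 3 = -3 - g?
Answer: 156247/3789 ≈ 41.237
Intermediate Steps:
d(g, K) = -g (d(g, K) = 3 + (-3 - g) = -g)
-361*(-1/(3*d(-3, -3))) - 474/(-421) = -361/((-(-3)*(-3))) - 474/(-421) = -361/((-3*3)) - 474*(-1/421) = -361/(-9) + 474/421 = -361*(-⅑) + 474/421 = 361/9 + 474/421 = 156247/3789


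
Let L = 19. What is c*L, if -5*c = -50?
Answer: 190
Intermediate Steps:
c = 10 (c = -⅕*(-50) = 10)
c*L = 10*19 = 190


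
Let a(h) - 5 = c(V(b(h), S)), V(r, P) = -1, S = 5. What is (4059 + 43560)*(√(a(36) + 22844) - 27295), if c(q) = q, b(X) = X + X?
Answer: -1299760605 + 380952*√357 ≈ -1.2926e+9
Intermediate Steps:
b(X) = 2*X
a(h) = 4 (a(h) = 5 - 1 = 4)
(4059 + 43560)*(√(a(36) + 22844) - 27295) = (4059 + 43560)*(√(4 + 22844) - 27295) = 47619*(√22848 - 27295) = 47619*(8*√357 - 27295) = 47619*(-27295 + 8*√357) = -1299760605 + 380952*√357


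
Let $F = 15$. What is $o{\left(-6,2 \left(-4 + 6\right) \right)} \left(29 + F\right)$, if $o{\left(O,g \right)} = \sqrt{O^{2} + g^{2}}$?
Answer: $88 \sqrt{13} \approx 317.29$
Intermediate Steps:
$o{\left(-6,2 \left(-4 + 6\right) \right)} \left(29 + F\right) = \sqrt{\left(-6\right)^{2} + \left(2 \left(-4 + 6\right)\right)^{2}} \left(29 + 15\right) = \sqrt{36 + \left(2 \cdot 2\right)^{2}} \cdot 44 = \sqrt{36 + 4^{2}} \cdot 44 = \sqrt{36 + 16} \cdot 44 = \sqrt{52} \cdot 44 = 2 \sqrt{13} \cdot 44 = 88 \sqrt{13}$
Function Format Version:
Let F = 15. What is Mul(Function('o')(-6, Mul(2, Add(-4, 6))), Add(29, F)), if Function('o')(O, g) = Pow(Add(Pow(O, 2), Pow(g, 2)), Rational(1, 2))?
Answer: Mul(88, Pow(13, Rational(1, 2))) ≈ 317.29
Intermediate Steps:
Mul(Function('o')(-6, Mul(2, Add(-4, 6))), Add(29, F)) = Mul(Pow(Add(Pow(-6, 2), Pow(Mul(2, Add(-4, 6)), 2)), Rational(1, 2)), Add(29, 15)) = Mul(Pow(Add(36, Pow(Mul(2, 2), 2)), Rational(1, 2)), 44) = Mul(Pow(Add(36, Pow(4, 2)), Rational(1, 2)), 44) = Mul(Pow(Add(36, 16), Rational(1, 2)), 44) = Mul(Pow(52, Rational(1, 2)), 44) = Mul(Mul(2, Pow(13, Rational(1, 2))), 44) = Mul(88, Pow(13, Rational(1, 2)))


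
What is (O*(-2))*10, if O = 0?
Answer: 0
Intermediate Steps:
(O*(-2))*10 = (0*(-2))*10 = 0*10 = 0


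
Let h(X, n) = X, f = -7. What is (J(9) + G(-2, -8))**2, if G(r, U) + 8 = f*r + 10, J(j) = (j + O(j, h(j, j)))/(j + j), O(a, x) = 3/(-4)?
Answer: 156025/576 ≈ 270.88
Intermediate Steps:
O(a, x) = -3/4 (O(a, x) = 3*(-1/4) = -3/4)
J(j) = (-3/4 + j)/(2*j) (J(j) = (j - 3/4)/(j + j) = (-3/4 + j)/((2*j)) = (-3/4 + j)*(1/(2*j)) = (-3/4 + j)/(2*j))
G(r, U) = 2 - 7*r (G(r, U) = -8 + (-7*r + 10) = -8 + (10 - 7*r) = 2 - 7*r)
(J(9) + G(-2, -8))**2 = ((1/8)*(-3 + 4*9)/9 + (2 - 7*(-2)))**2 = ((1/8)*(1/9)*(-3 + 36) + (2 + 14))**2 = ((1/8)*(1/9)*33 + 16)**2 = (11/24 + 16)**2 = (395/24)**2 = 156025/576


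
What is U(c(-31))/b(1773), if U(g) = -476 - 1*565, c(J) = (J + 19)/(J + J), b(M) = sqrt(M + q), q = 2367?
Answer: -347*sqrt(115)/230 ≈ -16.179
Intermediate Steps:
b(M) = sqrt(2367 + M) (b(M) = sqrt(M + 2367) = sqrt(2367 + M))
c(J) = (19 + J)/(2*J) (c(J) = (19 + J)/((2*J)) = (19 + J)*(1/(2*J)) = (19 + J)/(2*J))
U(g) = -1041 (U(g) = -476 - 565 = -1041)
U(c(-31))/b(1773) = -1041/sqrt(2367 + 1773) = -1041*sqrt(115)/690 = -347*sqrt(115)/230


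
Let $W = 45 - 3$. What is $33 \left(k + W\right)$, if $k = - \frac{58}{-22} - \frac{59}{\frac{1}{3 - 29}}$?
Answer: $52095$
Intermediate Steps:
$W = 42$
$k = \frac{16903}{11}$ ($k = \left(-58\right) \left(- \frac{1}{22}\right) - \frac{59}{\frac{1}{-26}} = \frac{29}{11} - \frac{59}{- \frac{1}{26}} = \frac{29}{11} - -1534 = \frac{29}{11} + 1534 = \frac{16903}{11} \approx 1536.6$)
$33 \left(k + W\right) = 33 \left(\frac{16903}{11} + 42\right) = 33 \cdot \frac{17365}{11} = 52095$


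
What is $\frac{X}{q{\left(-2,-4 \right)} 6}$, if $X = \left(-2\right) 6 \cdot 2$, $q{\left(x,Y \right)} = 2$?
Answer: $-2$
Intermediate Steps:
$X = -24$ ($X = \left(-12\right) 2 = -24$)
$\frac{X}{q{\left(-2,-4 \right)} 6} = - \frac{24}{2 \cdot 6} = - \frac{24}{12} = \left(-24\right) \frac{1}{12} = -2$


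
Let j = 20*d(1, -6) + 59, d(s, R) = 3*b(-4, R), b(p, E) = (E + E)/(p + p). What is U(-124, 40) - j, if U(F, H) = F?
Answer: -273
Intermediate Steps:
b(p, E) = E/p (b(p, E) = (2*E)/((2*p)) = (2*E)*(1/(2*p)) = E/p)
d(s, R) = -3*R/4 (d(s, R) = 3*(R/(-4)) = 3*(R*(-1/4)) = 3*(-R/4) = -3*R/4)
j = 149 (j = 20*(-3/4*(-6)) + 59 = 20*(9/2) + 59 = 90 + 59 = 149)
U(-124, 40) - j = -124 - 1*149 = -124 - 149 = -273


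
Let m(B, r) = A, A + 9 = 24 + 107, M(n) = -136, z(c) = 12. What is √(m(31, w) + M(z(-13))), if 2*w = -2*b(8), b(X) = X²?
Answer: I*√14 ≈ 3.7417*I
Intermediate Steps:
w = -64 (w = (-2*8²)/2 = (-2*64)/2 = (½)*(-128) = -64)
A = 122 (A = -9 + (24 + 107) = -9 + 131 = 122)
m(B, r) = 122
√(m(31, w) + M(z(-13))) = √(122 - 136) = √(-14) = I*√14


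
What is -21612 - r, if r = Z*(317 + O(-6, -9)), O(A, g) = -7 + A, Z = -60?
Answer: -3372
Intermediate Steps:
r = -18240 (r = -60*(317 + (-7 - 6)) = -60*(317 - 13) = -60*304 = -18240)
-21612 - r = -21612 - 1*(-18240) = -21612 + 18240 = -3372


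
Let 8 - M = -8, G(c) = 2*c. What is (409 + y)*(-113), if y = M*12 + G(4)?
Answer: -68817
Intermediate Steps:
M = 16 (M = 8 - 1*(-8) = 8 + 8 = 16)
y = 200 (y = 16*12 + 2*4 = 192 + 8 = 200)
(409 + y)*(-113) = (409 + 200)*(-113) = 609*(-113) = -68817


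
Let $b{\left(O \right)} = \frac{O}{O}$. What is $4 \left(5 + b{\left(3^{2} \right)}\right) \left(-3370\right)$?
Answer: $-80880$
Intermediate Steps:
$b{\left(O \right)} = 1$
$4 \left(5 + b{\left(3^{2} \right)}\right) \left(-3370\right) = 4 \left(5 + 1\right) \left(-3370\right) = 4 \cdot 6 \left(-3370\right) = 24 \left(-3370\right) = -80880$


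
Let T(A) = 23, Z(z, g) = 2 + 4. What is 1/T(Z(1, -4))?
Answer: 1/23 ≈ 0.043478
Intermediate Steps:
Z(z, g) = 6
1/T(Z(1, -4)) = 1/23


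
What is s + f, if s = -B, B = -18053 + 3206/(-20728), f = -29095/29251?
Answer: 5472645241065/303157364 ≈ 18052.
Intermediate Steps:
f = -29095/29251 (f = -29095*1/29251 = -29095/29251 ≈ -0.99467)
B = -187102895/10364 (B = -18053 + 3206*(-1/20728) = -18053 - 1603/10364 = -187102895/10364 ≈ -18053.)
s = 187102895/10364 (s = -1*(-187102895/10364) = 187102895/10364 ≈ 18053.)
s + f = 187102895/10364 - 29095/29251 = 5472645241065/303157364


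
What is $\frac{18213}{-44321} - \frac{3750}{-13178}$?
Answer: $- \frac{36903582}{292031069} \approx -0.12637$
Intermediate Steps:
$\frac{18213}{-44321} - \frac{3750}{-13178} = 18213 \left(- \frac{1}{44321}\right) - - \frac{1875}{6589} = - \frac{18213}{44321} + \frac{1875}{6589} = - \frac{36903582}{292031069}$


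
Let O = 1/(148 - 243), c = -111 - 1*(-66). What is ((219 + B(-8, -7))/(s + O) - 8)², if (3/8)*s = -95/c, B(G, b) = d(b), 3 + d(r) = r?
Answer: 177056649961/207734569 ≈ 852.32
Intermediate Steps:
c = -45 (c = -111 + 66 = -45)
d(r) = -3 + r
B(G, b) = -3 + b
O = -1/95 (O = 1/(-95) = -1/95 ≈ -0.010526)
s = 152/27 (s = 8*(-95/(-45))/3 = 8*(-95*(-1/45))/3 = (8/3)*(19/9) = 152/27 ≈ 5.6296)
((219 + B(-8, -7))/(s + O) - 8)² = ((219 + (-3 - 7))/(152/27 - 1/95) - 8)² = ((219 - 10)/(14413/2565) - 8)² = (209*(2565/14413) - 8)² = (536085/14413 - 8)² = (420781/14413)² = 177056649961/207734569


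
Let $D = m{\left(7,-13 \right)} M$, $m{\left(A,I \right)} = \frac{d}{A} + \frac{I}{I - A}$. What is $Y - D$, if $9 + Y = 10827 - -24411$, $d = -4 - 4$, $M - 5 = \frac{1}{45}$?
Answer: $\frac{36993049}{1050} \approx 35232.0$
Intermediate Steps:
$M = \frac{226}{45}$ ($M = 5 + \frac{1}{45} = \frac{226}{45} \approx 5.0222$)
$d = -8$ ($d = -4 - 4 = -8$)
$Y = 35229$ ($Y = -9 + \left(10827 - -24411\right) = -9 + \left(10827 + 24411\right) = -9 + 35238 = 35229$)
$m{\left(A,I \right)} = - \frac{8}{A} + \frac{I}{I - A}$
$D = - \frac{2599}{1050}$ ($D = \frac{\left(-8\right) 7 + 8 \left(-13\right) - 7 \left(-13\right)}{7 \left(7 - -13\right)} \frac{226}{45} = \frac{-56 - 104 + 91}{7 \left(7 + 13\right)} \frac{226}{45} = \frac{1}{7} \cdot \frac{1}{20} \left(-69\right) \frac{226}{45} = \left(- \frac{69}{140}\right) \frac{226}{45} = - \frac{2599}{1050} \approx -2.4752$)
$Y - D = 35229 - - \frac{2599}{1050} = 35229 + \frac{2599}{1050} = \frac{36993049}{1050}$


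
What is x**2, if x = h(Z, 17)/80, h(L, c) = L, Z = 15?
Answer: 9/256 ≈ 0.035156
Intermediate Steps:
x = 3/16 (x = 15/80 = 15*(1/80) = 3/16 ≈ 0.18750)
x**2 = (3/16)**2 = 9/256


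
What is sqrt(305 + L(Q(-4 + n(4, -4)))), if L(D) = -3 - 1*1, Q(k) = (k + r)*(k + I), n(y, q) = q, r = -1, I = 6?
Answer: sqrt(301) ≈ 17.349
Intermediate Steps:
Q(k) = (-1 + k)*(6 + k) (Q(k) = (k - 1)*(k + 6) = (-1 + k)*(6 + k))
L(D) = -4 (L(D) = -3 - 1 = -4)
sqrt(305 + L(Q(-4 + n(4, -4)))) = sqrt(305 - 4) = sqrt(301)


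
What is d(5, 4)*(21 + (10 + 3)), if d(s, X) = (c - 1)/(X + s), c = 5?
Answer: 136/9 ≈ 15.111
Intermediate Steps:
d(s, X) = 4/(X + s) (d(s, X) = (5 - 1)/(X + s) = 4/(X + s))
d(5, 4)*(21 + (10 + 3)) = (4/(4 + 5))*(21 + (10 + 3)) = (4/9)*(21 + 13) = (4*(⅑))*34 = (4/9)*34 = 136/9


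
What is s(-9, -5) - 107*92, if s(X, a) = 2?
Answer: -9842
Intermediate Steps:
s(-9, -5) - 107*92 = 2 - 107*92 = 2 - 9844 = -9842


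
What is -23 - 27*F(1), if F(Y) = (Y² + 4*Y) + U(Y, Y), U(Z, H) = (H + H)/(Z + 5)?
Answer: -167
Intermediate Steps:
U(Z, H) = 2*H/(5 + Z) (U(Z, H) = (2*H)/(5 + Z) = 2*H/(5 + Z))
F(Y) = Y² + 4*Y + 2*Y/(5 + Y) (F(Y) = (Y² + 4*Y) + 2*Y/(5 + Y) = Y² + 4*Y + 2*Y/(5 + Y))
-23 - 27*F(1) = -23 - 27*(2 + (4 + 1)*(5 + 1))/(5 + 1) = -23 - 27*(2 + 5*6)/6 = -23 - 27*(2 + 30)/6 = -23 - 27*32/6 = -23 - 27*16/3 = -23 - 144 = -167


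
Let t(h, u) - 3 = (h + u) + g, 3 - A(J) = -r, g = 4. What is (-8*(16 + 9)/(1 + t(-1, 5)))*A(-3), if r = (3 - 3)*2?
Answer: -50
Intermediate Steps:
r = 0 (r = 0*2 = 0)
A(J) = 3 (A(J) = 3 - (-1)*0 = 3 - 1*0 = 3 + 0 = 3)
t(h, u) = 7 + h + u (t(h, u) = 3 + ((h + u) + 4) = 3 + (4 + h + u) = 7 + h + u)
(-8*(16 + 9)/(1 + t(-1, 5)))*A(-3) = -8*(16 + 9)/(1 + (7 - 1 + 5))*3 = -200/(1 + 11)*3 = -200/12*3 = -8*25/12*3 = -50/3*3 = -50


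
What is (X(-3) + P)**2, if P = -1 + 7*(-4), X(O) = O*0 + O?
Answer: 1024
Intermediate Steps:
X(O) = O (X(O) = 0 + O = O)
P = -29 (P = -1 - 28 = -29)
(X(-3) + P)**2 = (-3 - 29)**2 = (-32)**2 = 1024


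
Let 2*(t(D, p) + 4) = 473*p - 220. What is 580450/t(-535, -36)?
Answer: -290225/4314 ≈ -67.275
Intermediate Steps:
t(D, p) = -114 + 473*p/2 (t(D, p) = -4 + (473*p - 220)/2 = -4 + (-220 + 473*p)/2 = -4 + (-110 + 473*p/2) = -114 + 473*p/2)
580450/t(-535, -36) = 580450/(-114 + (473/2)*(-36)) = 580450/(-114 - 8514) = 580450/(-8628) = 580450*(-1/8628) = -290225/4314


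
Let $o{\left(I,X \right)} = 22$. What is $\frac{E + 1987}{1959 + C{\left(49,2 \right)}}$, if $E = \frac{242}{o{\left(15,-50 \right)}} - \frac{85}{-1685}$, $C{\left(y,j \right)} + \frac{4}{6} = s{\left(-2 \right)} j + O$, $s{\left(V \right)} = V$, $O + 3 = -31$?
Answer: $\frac{2020029}{1941457} \approx 1.0405$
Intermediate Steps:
$O = -34$ ($O = -3 - 31 = -34$)
$C{\left(y,j \right)} = - \frac{104}{3} - 2 j$ ($C{\left(y,j \right)} = - \frac{2}{3} - \left(34 + 2 j\right) = - \frac{104}{3} - 2 j$)
$E = \frac{3724}{337}$ ($E = \frac{242}{22} - \frac{85}{-1685} = 242 \cdot \frac{1}{22} - - \frac{17}{337} = 11 + \frac{17}{337} = \frac{3724}{337} \approx 11.05$)
$\frac{E + 1987}{1959 + C{\left(49,2 \right)}} = \frac{\frac{3724}{337} + 1987}{1959 - \frac{116}{3}} = \frac{673343}{337 \left(1959 - \frac{116}{3}\right)} = \frac{673343}{337 \cdot \frac{5761}{3}} = \frac{673343}{337} \cdot \frac{3}{5761} = \frac{2020029}{1941457}$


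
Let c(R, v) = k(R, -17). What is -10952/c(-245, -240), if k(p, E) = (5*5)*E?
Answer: 10952/425 ≈ 25.769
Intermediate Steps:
k(p, E) = 25*E
c(R, v) = -425 (c(R, v) = 25*(-17) = -425)
-10952/c(-245, -240) = -10952/(-425) = -10952*(-1/425) = 10952/425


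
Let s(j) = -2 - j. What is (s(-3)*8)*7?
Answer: 56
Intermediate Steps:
(s(-3)*8)*7 = ((-2 - 1*(-3))*8)*7 = ((-2 + 3)*8)*7 = (1*8)*7 = 8*7 = 56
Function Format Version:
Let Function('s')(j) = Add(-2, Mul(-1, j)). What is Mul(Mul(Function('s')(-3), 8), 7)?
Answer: 56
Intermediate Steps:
Mul(Mul(Function('s')(-3), 8), 7) = Mul(Mul(Add(-2, Mul(-1, -3)), 8), 7) = Mul(Mul(Add(-2, 3), 8), 7) = Mul(Mul(1, 8), 7) = Mul(8, 7) = 56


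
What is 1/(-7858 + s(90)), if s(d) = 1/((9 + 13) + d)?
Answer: -112/880095 ≈ -0.00012726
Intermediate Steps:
s(d) = 1/(22 + d)
1/(-7858 + s(90)) = 1/(-7858 + 1/(22 + 90)) = 1/(-7858 + 1/112) = 1/(-880095/112) = -112/880095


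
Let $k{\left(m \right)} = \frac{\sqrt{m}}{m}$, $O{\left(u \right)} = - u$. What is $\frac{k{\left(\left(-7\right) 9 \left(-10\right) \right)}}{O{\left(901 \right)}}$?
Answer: $- \frac{\sqrt{70}}{189210} \approx -4.4219 \cdot 10^{-5}$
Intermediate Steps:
$k{\left(m \right)} = \frac{1}{\sqrt{m}}$
$\frac{k{\left(\left(-7\right) 9 \left(-10\right) \right)}}{O{\left(901 \right)}} = \frac{1}{3 \sqrt{70} \left(\left(-1\right) 901\right)} = \frac{1}{3 \sqrt{70} \left(-901\right)} = \frac{1}{\sqrt{630}} \left(- \frac{1}{901}\right) = \frac{\sqrt{70}}{210} \left(- \frac{1}{901}\right) = - \frac{\sqrt{70}}{189210}$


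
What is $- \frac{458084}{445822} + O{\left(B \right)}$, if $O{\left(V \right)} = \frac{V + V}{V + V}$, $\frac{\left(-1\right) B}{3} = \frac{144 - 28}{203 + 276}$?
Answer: $- \frac{6131}{222911} \approx -0.027504$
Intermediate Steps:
$B = - \frac{348}{479}$ ($B = - 3 \frac{144 - 28}{203 + 276} = - 3 \cdot \frac{116}{479} = - 3 \cdot 116 \cdot \frac{1}{479} = \left(-3\right) \frac{116}{479} = - \frac{348}{479} \approx -0.72651$)
$O{\left(V \right)} = 1$ ($O{\left(V \right)} = \frac{2 V}{2 V} = 2 V \frac{1}{2 V} = 1$)
$- \frac{458084}{445822} + O{\left(B \right)} = - \frac{458084}{445822} + 1 = \left(-458084\right) \frac{1}{445822} + 1 = - \frac{229042}{222911} + 1 = - \frac{6131}{222911}$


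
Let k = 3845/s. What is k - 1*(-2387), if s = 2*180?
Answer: 172633/72 ≈ 2397.7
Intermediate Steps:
s = 360
k = 769/72 (k = 3845/360 = 3845*(1/360) = 769/72 ≈ 10.681)
k - 1*(-2387) = 769/72 - 1*(-2387) = 769/72 + 2387 = 172633/72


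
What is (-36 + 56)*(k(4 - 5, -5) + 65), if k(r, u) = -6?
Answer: 1180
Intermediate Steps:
(-36 + 56)*(k(4 - 5, -5) + 65) = (-36 + 56)*(-6 + 65) = 20*59 = 1180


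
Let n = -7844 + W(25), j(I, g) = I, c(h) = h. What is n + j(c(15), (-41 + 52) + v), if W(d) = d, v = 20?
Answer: -7804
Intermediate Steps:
n = -7819 (n = -7844 + 25 = -7819)
n + j(c(15), (-41 + 52) + v) = -7819 + 15 = -7804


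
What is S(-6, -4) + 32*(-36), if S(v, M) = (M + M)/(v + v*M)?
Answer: -10372/9 ≈ -1152.4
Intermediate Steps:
S(v, M) = 2*M/(v + M*v) (S(v, M) = (2*M)/(v + M*v) = 2*M/(v + M*v))
S(-6, -4) + 32*(-36) = 2*(-4)/(-6*(1 - 4)) + 32*(-36) = 2*(-4)*(-1/6)/(-3) - 1152 = 2*(-4)*(-1/6)*(-1/3) - 1152 = -4/9 - 1152 = -10372/9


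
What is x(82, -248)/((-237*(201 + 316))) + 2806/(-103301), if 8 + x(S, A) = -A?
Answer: -11169958/383556613 ≈ -0.029122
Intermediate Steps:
x(S, A) = -8 - A
x(82, -248)/((-237*(201 + 316))) + 2806/(-103301) = (-8 - 1*(-248))/((-237*(201 + 316))) + 2806/(-103301) = (-8 + 248)/((-237*517)) + 2806*(-1/103301) = 240/(-122529) - 2806/103301 = 240*(-1/122529) - 2806/103301 = -80/40843 - 2806/103301 = -11169958/383556613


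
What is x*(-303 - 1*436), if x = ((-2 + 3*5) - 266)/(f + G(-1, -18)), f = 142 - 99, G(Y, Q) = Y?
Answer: 186967/42 ≈ 4451.6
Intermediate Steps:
f = 43
x = -253/42 (x = ((-2 + 3*5) - 266)/(43 - 1) = ((-2 + 15) - 266)/42 = (13 - 266)*(1/42) = -253*1/42 = -253/42 ≈ -6.0238)
x*(-303 - 1*436) = -253*(-303 - 1*436)/42 = -253*(-303 - 436)/42 = -253/42*(-739) = 186967/42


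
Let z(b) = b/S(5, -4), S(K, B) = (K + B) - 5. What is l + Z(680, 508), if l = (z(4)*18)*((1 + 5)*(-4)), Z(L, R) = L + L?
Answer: 1792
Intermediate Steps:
Z(L, R) = 2*L
S(K, B) = -5 + B + K (S(K, B) = (B + K) - 5 = -5 + B + K)
z(b) = -b/4 (z(b) = b/(-5 - 4 + 5) = b/(-4) = b*(-1/4) = -b/4)
l = 432 (l = (-1/4*4*18)*((1 + 5)*(-4)) = (-1*18)*(6*(-4)) = -18*(-24) = 432)
l + Z(680, 508) = 432 + 2*680 = 432 + 1360 = 1792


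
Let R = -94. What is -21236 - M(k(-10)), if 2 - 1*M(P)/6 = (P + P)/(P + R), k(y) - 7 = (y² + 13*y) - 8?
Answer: -2655628/125 ≈ -21245.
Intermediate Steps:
k(y) = -1 + y² + 13*y (k(y) = 7 + ((y² + 13*y) - 8) = 7 + (-8 + y² + 13*y) = -1 + y² + 13*y)
M(P) = 12 - 12*P/(-94 + P) (M(P) = 12 - 6*(P + P)/(P - 94) = 12 - 6*2*P/(-94 + P) = 12 - 12*P/(-94 + P))
-21236 - M(k(-10)) = -21236 - (-1128)/(-94 + (-1 + (-10)² + 13*(-10))) = -21236 - (-1128)/(-94 + (-1 + 100 - 130)) = -21236 - (-1128)/(-94 - 31) = -21236 - (-1128)/(-125) = -21236 - (-1128)*(-1)/125 = -21236 - 1*1128/125 = -21236 - 1128/125 = -2655628/125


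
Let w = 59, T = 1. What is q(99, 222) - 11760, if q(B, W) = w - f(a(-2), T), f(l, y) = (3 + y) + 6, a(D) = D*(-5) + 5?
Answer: -11711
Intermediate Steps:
a(D) = 5 - 5*D (a(D) = -5*D + 5 = 5 - 5*D)
f(l, y) = 9 + y
q(B, W) = 49 (q(B, W) = 59 - (9 + 1) = 59 - 1*10 = 59 - 10 = 49)
q(99, 222) - 11760 = 49 - 11760 = -11711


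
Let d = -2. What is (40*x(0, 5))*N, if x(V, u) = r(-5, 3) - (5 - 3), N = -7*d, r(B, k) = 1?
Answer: -560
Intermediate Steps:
N = 14 (N = -7*(-2) = 14)
x(V, u) = -1 (x(V, u) = 1 - (5 - 3) = 1 - 1*2 = 1 - 2 = -1)
(40*x(0, 5))*N = (40*(-1))*14 = -40*14 = -560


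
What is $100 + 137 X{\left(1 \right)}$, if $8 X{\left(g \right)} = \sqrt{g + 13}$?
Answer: $100 + \frac{137 \sqrt{14}}{8} \approx 164.08$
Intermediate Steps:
$X{\left(g \right)} = \frac{\sqrt{13 + g}}{8}$ ($X{\left(g \right)} = \frac{\sqrt{g + 13}}{8} = \frac{\sqrt{13 + g}}{8}$)
$100 + 137 X{\left(1 \right)} = 100 + 137 \frac{\sqrt{13 + 1}}{8} = 100 + 137 \frac{\sqrt{14}}{8} = 100 + \frac{137 \sqrt{14}}{8}$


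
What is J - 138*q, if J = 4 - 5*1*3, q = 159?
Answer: -21953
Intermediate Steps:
J = -11 (J = 4 - 5*3 = 4 - 15 = -11)
J - 138*q = -11 - 138*159 = -11 - 21942 = -21953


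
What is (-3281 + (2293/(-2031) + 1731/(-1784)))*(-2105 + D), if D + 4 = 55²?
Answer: -2724107696513/905826 ≈ -3.0073e+6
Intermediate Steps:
D = 3021 (D = -4 + 55² = -4 + 3025 = 3021)
(-3281 + (2293/(-2031) + 1731/(-1784)))*(-2105 + D) = (-3281 + (2293/(-2031) + 1731/(-1784)))*(-2105 + 3021) = (-3281 + (2293*(-1/2031) + 1731*(-1/1784)))*916 = (-3281 + (-2293/2031 - 1731/1784))*916 = (-3281 - 7606373/3623304)*916 = -11895666797/3623304*916 = -2724107696513/905826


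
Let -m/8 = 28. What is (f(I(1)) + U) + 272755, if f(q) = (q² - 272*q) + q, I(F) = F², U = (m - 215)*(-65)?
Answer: 301020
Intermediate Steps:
m = -224 (m = -8*28 = -224)
U = 28535 (U = (-224 - 215)*(-65) = -439*(-65) = 28535)
f(q) = q² - 271*q
(f(I(1)) + U) + 272755 = (1²*(-271 + 1²) + 28535) + 272755 = (1*(-271 + 1) + 28535) + 272755 = (1*(-270) + 28535) + 272755 = (-270 + 28535) + 272755 = 28265 + 272755 = 301020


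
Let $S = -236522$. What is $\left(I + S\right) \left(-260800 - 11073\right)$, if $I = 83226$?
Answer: $41677043408$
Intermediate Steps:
$\left(I + S\right) \left(-260800 - 11073\right) = \left(83226 - 236522\right) \left(-260800 - 11073\right) = \left(-153296\right) \left(-271873\right) = 41677043408$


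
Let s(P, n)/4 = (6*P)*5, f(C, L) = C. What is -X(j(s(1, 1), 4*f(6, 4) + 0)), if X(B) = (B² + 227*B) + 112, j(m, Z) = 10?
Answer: -2482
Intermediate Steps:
s(P, n) = 120*P (s(P, n) = 4*((6*P)*5) = 4*(30*P) = 120*P)
X(B) = 112 + B² + 227*B
-X(j(s(1, 1), 4*f(6, 4) + 0)) = -(112 + 10² + 227*10) = -(112 + 100 + 2270) = -1*2482 = -2482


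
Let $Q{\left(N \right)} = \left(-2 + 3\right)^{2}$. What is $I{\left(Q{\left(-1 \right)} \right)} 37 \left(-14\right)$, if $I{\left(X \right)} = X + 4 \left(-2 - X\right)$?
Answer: $5698$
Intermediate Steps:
$Q{\left(N \right)} = 1$ ($Q{\left(N \right)} = 1^{2} = 1$)
$I{\left(X \right)} = -8 - 3 X$ ($I{\left(X \right)} = X - \left(8 + 4 X\right) = -8 - 3 X$)
$I{\left(Q{\left(-1 \right)} \right)} 37 \left(-14\right) = \left(-8 - 3\right) 37 \left(-14\right) = \left(-11\right) 37 \left(-14\right) = \left(-407\right) \left(-14\right) = 5698$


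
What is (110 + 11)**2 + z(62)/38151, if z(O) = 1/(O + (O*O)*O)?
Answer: 133157214086491/9094816890 ≈ 14641.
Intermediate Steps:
z(O) = 1/(O + O**3) (z(O) = 1/(O + O**2*O) = 1/(O + O**3))
(110 + 11)**2 + z(62)/38151 = (110 + 11)**2 + 1/((62 + 62**3)*38151) = 121**2 + (1/38151)/(62 + 238328) = 14641 + (1/38151)/238390 = 14641 + (1/238390)*(1/38151) = 14641 + 1/9094816890 = 133157214086491/9094816890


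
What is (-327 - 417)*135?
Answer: -100440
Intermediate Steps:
(-327 - 417)*135 = -744*135 = -100440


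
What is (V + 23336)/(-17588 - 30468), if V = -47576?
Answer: 3030/6007 ≈ 0.50441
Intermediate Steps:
(V + 23336)/(-17588 - 30468) = (-47576 + 23336)/(-17588 - 30468) = -24240/(-48056) = -24240*(-1/48056) = 3030/6007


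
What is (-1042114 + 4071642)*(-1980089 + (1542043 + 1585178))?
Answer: 3475268513696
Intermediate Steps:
(-1042114 + 4071642)*(-1980089 + (1542043 + 1585178)) = 3029528*(-1980089 + 3127221) = 3029528*1147132 = 3475268513696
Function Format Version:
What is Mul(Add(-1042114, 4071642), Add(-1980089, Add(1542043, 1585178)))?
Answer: 3475268513696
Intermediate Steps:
Mul(Add(-1042114, 4071642), Add(-1980089, Add(1542043, 1585178))) = Mul(3029528, Add(-1980089, 3127221)) = Mul(3029528, 1147132) = 3475268513696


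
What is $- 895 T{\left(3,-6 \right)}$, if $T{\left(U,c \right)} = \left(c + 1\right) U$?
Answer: $13425$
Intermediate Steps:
$T{\left(U,c \right)} = U \left(1 + c\right)$ ($T{\left(U,c \right)} = \left(1 + c\right) U = U \left(1 + c\right)$)
$- 895 T{\left(3,-6 \right)} = - 895 \cdot 3 \left(1 - 6\right) = - 895 \cdot 3 \left(-5\right) = \left(-895\right) \left(-15\right) = 13425$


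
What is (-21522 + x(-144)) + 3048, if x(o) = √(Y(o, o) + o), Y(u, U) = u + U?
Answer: -18474 + 12*I*√3 ≈ -18474.0 + 20.785*I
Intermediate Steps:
Y(u, U) = U + u
x(o) = √3*√o (x(o) = √((o + o) + o) = √(2*o + o) = √(3*o) = √3*√o)
(-21522 + x(-144)) + 3048 = (-21522 + √3*√(-144)) + 3048 = (-21522 + √3*(12*I)) + 3048 = (-21522 + 12*I*√3) + 3048 = -18474 + 12*I*√3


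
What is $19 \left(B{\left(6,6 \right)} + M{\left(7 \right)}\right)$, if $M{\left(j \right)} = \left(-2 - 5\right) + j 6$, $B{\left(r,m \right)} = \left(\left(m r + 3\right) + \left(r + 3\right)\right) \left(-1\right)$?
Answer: $-247$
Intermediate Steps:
$B{\left(r,m \right)} = -6 - r - m r$ ($B{\left(r,m \right)} = \left(\left(3 + m r\right) + \left(3 + r\right)\right) \left(-1\right) = \left(6 + r + m r\right) \left(-1\right) = -6 - r - m r$)
$M{\left(j \right)} = -7 + 6 j$ ($M{\left(j \right)} = \left(-2 - 5\right) + 6 j = -7 + 6 j$)
$19 \left(B{\left(6,6 \right)} + M{\left(7 \right)}\right) = 19 \left(\left(-6 - 6 - 6 \cdot 6\right) + \left(-7 + 6 \cdot 7\right)\right) = 19 \left(\left(-6 - 6 - 36\right) + \left(-7 + 42\right)\right) = 19 \left(-48 + 35\right) = 19 \left(-13\right) = -247$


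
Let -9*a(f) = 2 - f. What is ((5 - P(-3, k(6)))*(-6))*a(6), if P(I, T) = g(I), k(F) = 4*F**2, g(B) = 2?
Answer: -8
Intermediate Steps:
P(I, T) = 2
a(f) = -2/9 + f/9 (a(f) = -(2 - f)/9 = -2/9 + f/9)
((5 - P(-3, k(6)))*(-6))*a(6) = ((5 - 1*2)*(-6))*(-2/9 + (1/9)*6) = ((5 - 2)*(-6))*(-2/9 + 2/3) = (3*(-6))*(4/9) = -18*4/9 = -8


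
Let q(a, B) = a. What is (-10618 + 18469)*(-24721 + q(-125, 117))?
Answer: -195065946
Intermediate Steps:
(-10618 + 18469)*(-24721 + q(-125, 117)) = (-10618 + 18469)*(-24721 - 125) = 7851*(-24846) = -195065946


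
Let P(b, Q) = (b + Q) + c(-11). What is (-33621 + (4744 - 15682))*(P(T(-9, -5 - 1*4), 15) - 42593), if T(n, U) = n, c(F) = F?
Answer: 1898124282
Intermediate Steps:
P(b, Q) = -11 + Q + b (P(b, Q) = (b + Q) - 11 = (Q + b) - 11 = -11 + Q + b)
(-33621 + (4744 - 15682))*(P(T(-9, -5 - 1*4), 15) - 42593) = (-33621 + (4744 - 15682))*((-11 + 15 - 9) - 42593) = (-33621 - 10938)*(-5 - 42593) = -44559*(-42598) = 1898124282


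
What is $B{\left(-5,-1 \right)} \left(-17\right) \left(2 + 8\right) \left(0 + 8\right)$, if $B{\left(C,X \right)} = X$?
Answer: $1360$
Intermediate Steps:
$B{\left(-5,-1 \right)} \left(-17\right) \left(2 + 8\right) \left(0 + 8\right) = \left(-1\right) \left(-17\right) \left(2 + 8\right) \left(0 + 8\right) = 17 \cdot 10 \cdot 8 = 17 \cdot 80 = 1360$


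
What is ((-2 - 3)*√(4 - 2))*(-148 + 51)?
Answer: 485*√2 ≈ 685.89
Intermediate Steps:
((-2 - 3)*√(4 - 2))*(-148 + 51) = -5*√2*(-97) = 485*√2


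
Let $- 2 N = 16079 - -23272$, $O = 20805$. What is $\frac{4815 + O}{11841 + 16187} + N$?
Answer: $- \frac{39388521}{2002} \approx -19675.0$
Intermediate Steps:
$N = - \frac{39351}{2}$ ($N = - \frac{16079 - -23272}{2} = - \frac{16079 + 23272}{2} = \left(- \frac{1}{2}\right) 39351 = - \frac{39351}{2} \approx -19676.0$)
$\frac{4815 + O}{11841 + 16187} + N = \frac{4815 + 20805}{11841 + 16187} - \frac{39351}{2} = \frac{25620}{28028} - \frac{39351}{2} = 25620 \cdot \frac{1}{28028} - \frac{39351}{2} = \frac{915}{1001} - \frac{39351}{2} = - \frac{39388521}{2002}$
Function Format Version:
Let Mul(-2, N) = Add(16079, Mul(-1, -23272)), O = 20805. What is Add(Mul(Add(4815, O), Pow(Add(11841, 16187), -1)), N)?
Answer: Rational(-39388521, 2002) ≈ -19675.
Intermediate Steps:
N = Rational(-39351, 2) (N = Mul(Rational(-1, 2), Add(16079, Mul(-1, -23272))) = Mul(Rational(-1, 2), Add(16079, 23272)) = Mul(Rational(-1, 2), 39351) = Rational(-39351, 2) ≈ -19676.)
Add(Mul(Add(4815, O), Pow(Add(11841, 16187), -1)), N) = Add(Mul(Add(4815, 20805), Pow(Add(11841, 16187), -1)), Rational(-39351, 2)) = Add(Mul(25620, Pow(28028, -1)), Rational(-39351, 2)) = Add(Mul(25620, Rational(1, 28028)), Rational(-39351, 2)) = Add(Rational(915, 1001), Rational(-39351, 2)) = Rational(-39388521, 2002)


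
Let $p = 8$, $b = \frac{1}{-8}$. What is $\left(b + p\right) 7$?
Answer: $\frac{441}{8} \approx 55.125$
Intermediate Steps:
$b = - \frac{1}{8} \approx -0.125$
$\left(b + p\right) 7 = \left(- \frac{1}{8} + 8\right) 7 = \frac{63}{8} \cdot 7 = \frac{441}{8}$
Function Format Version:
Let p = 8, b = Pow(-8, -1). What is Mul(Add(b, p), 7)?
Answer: Rational(441, 8) ≈ 55.125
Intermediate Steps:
b = Rational(-1, 8) ≈ -0.12500
Mul(Add(b, p), 7) = Mul(Add(Rational(-1, 8), 8), 7) = Mul(Rational(63, 8), 7) = Rational(441, 8)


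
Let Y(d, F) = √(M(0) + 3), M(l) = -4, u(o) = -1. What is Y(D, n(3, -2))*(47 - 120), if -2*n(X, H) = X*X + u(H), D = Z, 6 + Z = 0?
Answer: -73*I ≈ -73.0*I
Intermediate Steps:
Z = -6 (Z = -6 + 0 = -6)
D = -6
n(X, H) = ½ - X²/2 (n(X, H) = -(X*X - 1)/2 = -(X² - 1)/2 = -(-1 + X²)/2 = ½ - X²/2)
Y(d, F) = I (Y(d, F) = √(-4 + 3) = √(-1) = I)
Y(D, n(3, -2))*(47 - 120) = I*(47 - 120) = I*(-73) = -73*I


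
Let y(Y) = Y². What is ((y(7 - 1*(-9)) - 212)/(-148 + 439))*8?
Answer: 352/291 ≈ 1.2096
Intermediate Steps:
((y(7 - 1*(-9)) - 212)/(-148 + 439))*8 = (((7 - 1*(-9))² - 212)/(-148 + 439))*8 = (((7 + 9)² - 212)/291)*8 = ((16² - 212)*(1/291))*8 = ((256 - 212)*(1/291))*8 = (44*(1/291))*8 = (44/291)*8 = 352/291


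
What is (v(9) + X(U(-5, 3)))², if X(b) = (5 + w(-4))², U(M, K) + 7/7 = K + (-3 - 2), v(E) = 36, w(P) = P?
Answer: 1369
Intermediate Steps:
U(M, K) = -6 + K (U(M, K) = -1 + (K + (-3 - 2)) = -1 + (K - 5) = -1 + (-5 + K) = -6 + K)
X(b) = 1 (X(b) = (5 - 4)² = 1² = 1)
(v(9) + X(U(-5, 3)))² = (36 + 1)² = 37² = 1369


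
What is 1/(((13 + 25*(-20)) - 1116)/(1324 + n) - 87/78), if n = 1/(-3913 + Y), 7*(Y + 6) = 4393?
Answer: -793128778/1844904757 ≈ -0.42990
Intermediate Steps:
Y = 4351/7 (Y = -6 + (⅐)*4393 = -6 + 4393/7 = 4351/7 ≈ 621.57)
n = -7/23040 (n = 1/(-3913 + 4351/7) = 1/(-23040/7) = -7/23040 ≈ -0.00030382)
1/(((13 + 25*(-20)) - 1116)/(1324 + n) - 87/78) = 1/(((13 + 25*(-20)) - 1116)/(1324 - 7/23040) - 87/78) = 1/(((13 - 500) - 1116)/(30504953/23040) - 87*1/78) = 1/((-487 - 1116)*(23040/30504953) - 29/26) = 1/(-1603*23040/30504953 - 29/26) = 1/(-36933120/30504953 - 29/26) = 1/(-1844904757/793128778) = -793128778/1844904757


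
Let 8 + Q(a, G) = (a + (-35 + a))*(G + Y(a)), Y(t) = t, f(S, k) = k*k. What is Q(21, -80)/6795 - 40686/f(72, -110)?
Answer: -28155547/8221950 ≈ -3.4244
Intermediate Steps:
f(S, k) = k²
Q(a, G) = -8 + (-35 + 2*a)*(G + a) (Q(a, G) = -8 + (a + (-35 + a))*(G + a) = -8 + (-35 + 2*a)*(G + a))
Q(21, -80)/6795 - 40686/f(72, -110) = (-8 - 35*(-80) - 35*21 + 2*21² + 2*(-80)*21)/6795 - 40686/((-110)²) = (-8 + 2800 - 735 + 2*441 - 3360)*(1/6795) - 40686/12100 = (-8 + 2800 - 735 + 882 - 3360)*(1/6795) - 40686*1/12100 = -421*1/6795 - 20343/6050 = -421/6795 - 20343/6050 = -28155547/8221950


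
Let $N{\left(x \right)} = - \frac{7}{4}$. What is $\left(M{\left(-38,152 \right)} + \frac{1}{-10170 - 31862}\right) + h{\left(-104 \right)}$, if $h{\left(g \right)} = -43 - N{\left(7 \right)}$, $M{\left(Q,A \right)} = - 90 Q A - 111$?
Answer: $\frac{21843515507}{42032} \approx 5.1969 \cdot 10^{5}$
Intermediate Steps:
$M{\left(Q,A \right)} = -111 - 90 A Q$ ($M{\left(Q,A \right)} = - 90 A Q - 111 = -111 - 90 A Q$)
$N{\left(x \right)} = - \frac{7}{4}$ ($N{\left(x \right)} = \left(-7\right) \frac{1}{4} = - \frac{7}{4}$)
$h{\left(g \right)} = - \frac{165}{4}$ ($h{\left(g \right)} = -43 - - \frac{7}{4} = -43 + \frac{7}{4} = - \frac{165}{4}$)
$\left(M{\left(-38,152 \right)} + \frac{1}{-10170 - 31862}\right) + h{\left(-104 \right)} = \left(\left(-111 - 13680 \left(-38\right)\right) + \frac{1}{-10170 - 31862}\right) - \frac{165}{4} = \left(\left(-111 + 519840\right) + \frac{1}{-42032}\right) - \frac{165}{4} = \left(519729 - \frac{1}{42032}\right) - \frac{165}{4} = \frac{21845249327}{42032} - \frac{165}{4} = \frac{21843515507}{42032}$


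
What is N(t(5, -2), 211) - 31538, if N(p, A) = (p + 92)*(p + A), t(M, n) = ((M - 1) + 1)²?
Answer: -3926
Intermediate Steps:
t(M, n) = M² (t(M, n) = ((-1 + M) + 1)² = M²)
N(p, A) = (92 + p)*(A + p)
N(t(5, -2), 211) - 31538 = ((5²)² + 92*211 + 92*5² + 211*5²) - 31538 = (25² + 19412 + 92*25 + 211*25) - 31538 = (625 + 19412 + 2300 + 5275) - 31538 = 27612 - 31538 = -3926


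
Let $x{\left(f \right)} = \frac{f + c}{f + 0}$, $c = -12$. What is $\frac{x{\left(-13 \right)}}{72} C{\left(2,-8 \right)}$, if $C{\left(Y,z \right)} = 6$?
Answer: $\frac{25}{156} \approx 0.16026$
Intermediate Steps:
$x{\left(f \right)} = \frac{-12 + f}{f}$ ($x{\left(f \right)} = \frac{f - 12}{f + 0} = \frac{-12 + f}{f}$)
$\frac{x{\left(-13 \right)}}{72} C{\left(2,-8 \right)} = \frac{\frac{1}{-13} \left(-12 - 13\right)}{72} \cdot 6 = \left(- \frac{1}{13}\right) \left(-25\right) \frac{1}{72} \cdot 6 = \frac{25}{13} \cdot \frac{1}{72} \cdot 6 = \frac{25}{936} \cdot 6 = \frac{25}{156}$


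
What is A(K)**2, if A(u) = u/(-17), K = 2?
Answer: 4/289 ≈ 0.013841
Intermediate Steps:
A(u) = -u/17 (A(u) = u*(-1/17) = -u/17)
A(K)**2 = (-1/17*2)**2 = (-2/17)**2 = 4/289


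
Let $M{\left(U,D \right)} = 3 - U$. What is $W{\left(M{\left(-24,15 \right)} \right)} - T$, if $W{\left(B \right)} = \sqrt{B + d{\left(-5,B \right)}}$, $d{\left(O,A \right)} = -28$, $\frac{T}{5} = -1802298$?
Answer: $9011490 + i \approx 9.0115 \cdot 10^{6} + 1.0 i$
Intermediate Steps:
$T = -9011490$ ($T = 5 \left(-1802298\right) = -9011490$)
$W{\left(B \right)} = \sqrt{-28 + B}$ ($W{\left(B \right)} = \sqrt{B - 28} = \sqrt{-28 + B}$)
$W{\left(M{\left(-24,15 \right)} \right)} - T = \sqrt{-28 + \left(3 - -24\right)} - -9011490 = \sqrt{-28 + \left(3 + 24\right)} + 9011490 = \sqrt{-28 + 27} + 9011490 = \sqrt{-1} + 9011490 = i + 9011490 = 9011490 + i$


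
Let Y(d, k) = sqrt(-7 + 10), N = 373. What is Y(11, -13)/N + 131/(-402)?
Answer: -131/402 + sqrt(3)/373 ≈ -0.32123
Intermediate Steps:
Y(d, k) = sqrt(3)
Y(11, -13)/N + 131/(-402) = sqrt(3)/373 + 131/(-402) = sqrt(3)*(1/373) + 131*(-1/402) = sqrt(3)/373 - 131/402 = -131/402 + sqrt(3)/373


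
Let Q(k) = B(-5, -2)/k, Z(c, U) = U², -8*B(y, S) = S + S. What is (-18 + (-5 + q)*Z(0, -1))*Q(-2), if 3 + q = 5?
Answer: 21/4 ≈ 5.2500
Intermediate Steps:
q = 2 (q = -3 + 5 = 2)
B(y, S) = -S/4 (B(y, S) = -(S + S)/8 = -S/4)
Q(k) = 1/(2*k) (Q(k) = (-¼*(-2))/k = 1/(2*k))
(-18 + (-5 + q)*Z(0, -1))*Q(-2) = (-18 + (-5 + 2)*(-1)²)*((½)/(-2)) = (-18 - 3*1)*((½)*(-½)) = (-18 - 3)*(-¼) = -21*(-¼) = 21/4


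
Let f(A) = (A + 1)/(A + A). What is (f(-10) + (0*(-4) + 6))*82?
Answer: 5289/10 ≈ 528.90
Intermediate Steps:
f(A) = (1 + A)/(2*A) (f(A) = (1 + A)/((2*A)) = (1 + A)*(1/(2*A)) = (1 + A)/(2*A))
(f(-10) + (0*(-4) + 6))*82 = ((½)*(1 - 10)/(-10) + (0*(-4) + 6))*82 = ((½)*(-⅒)*(-9) + (0 + 6))*82 = (9/20 + 6)*82 = (129/20)*82 = 5289/10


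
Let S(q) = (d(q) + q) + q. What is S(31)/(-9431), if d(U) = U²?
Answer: -1023/9431 ≈ -0.10847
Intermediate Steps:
S(q) = q² + 2*q (S(q) = (q² + q) + q = (q + q²) + q = q² + 2*q)
S(31)/(-9431) = (31*(2 + 31))/(-9431) = (31*33)*(-1/9431) = 1023*(-1/9431) = -1023/9431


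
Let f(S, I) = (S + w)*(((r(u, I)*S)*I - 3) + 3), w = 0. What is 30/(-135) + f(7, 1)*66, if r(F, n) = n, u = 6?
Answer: 29104/9 ≈ 3233.8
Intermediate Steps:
f(S, I) = I²*S² (f(S, I) = (S + 0)*(((I*S)*I - 3) + 3) = S*((S*I² - 3) + 3) = S*((-3 + S*I²) + 3) = S*(S*I²) = I²*S²)
30/(-135) + f(7, 1)*66 = 30/(-135) + (1²*7²)*66 = 30*(-1/135) + (1*49)*66 = -2/9 + 49*66 = -2/9 + 3234 = 29104/9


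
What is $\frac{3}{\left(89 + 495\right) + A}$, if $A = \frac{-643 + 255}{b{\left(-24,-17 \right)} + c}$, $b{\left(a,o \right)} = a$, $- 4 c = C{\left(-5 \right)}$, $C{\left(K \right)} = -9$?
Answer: $\frac{261}{52360} \approx 0.0049847$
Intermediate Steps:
$c = \frac{9}{4}$ ($c = \left(- \frac{1}{4}\right) \left(-9\right) = \frac{9}{4} \approx 2.25$)
$A = \frac{1552}{87}$ ($A = \frac{-643 + 255}{-24 + \frac{9}{4}} = - \frac{388}{- \frac{87}{4}} = \left(-388\right) \left(- \frac{4}{87}\right) = \frac{1552}{87} \approx 17.839$)
$\frac{3}{\left(89 + 495\right) + A} = \frac{3}{\left(89 + 495\right) + \frac{1552}{87}} = \frac{3}{584 + \frac{1552}{87}} = \frac{3}{\frac{52360}{87}} = 3 \cdot \frac{87}{52360} = \frac{261}{52360}$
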